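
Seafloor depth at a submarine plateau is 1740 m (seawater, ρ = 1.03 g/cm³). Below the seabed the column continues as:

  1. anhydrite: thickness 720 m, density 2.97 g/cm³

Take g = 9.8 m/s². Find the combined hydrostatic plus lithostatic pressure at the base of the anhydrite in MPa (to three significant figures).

38.5 MPa

seawater: 1030 kg/m³ × 9.8 m/s² × 1740 m = 1.756×10^7 Pa = 17.56 MPa
anhydrite: 2970 kg/m³ × 9.8 m/s² × 720 m = 2.096×10^7 Pa = 20.96 MPa
Total = 17.56 + 20.96 = 38.520 MPa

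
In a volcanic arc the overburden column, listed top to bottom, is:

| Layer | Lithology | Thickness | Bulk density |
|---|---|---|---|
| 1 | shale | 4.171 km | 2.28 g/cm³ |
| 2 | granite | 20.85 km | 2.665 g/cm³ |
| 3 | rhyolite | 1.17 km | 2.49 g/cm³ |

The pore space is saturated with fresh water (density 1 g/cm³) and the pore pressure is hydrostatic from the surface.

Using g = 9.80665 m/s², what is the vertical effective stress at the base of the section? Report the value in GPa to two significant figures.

0.41 GPa

Overburden (lithostatic) stress σ_v:
shale: 2280 kg/m³ × 9.80665 m/s² × 4171 m = 9.326×10^7 Pa = 93.26 MPa
granite: 2665 kg/m³ × 9.80665 m/s² × 20850 m = 5.449×10^8 Pa = 544.9 MPa
rhyolite: 2490 kg/m³ × 9.80665 m/s² × 1170 m = 2.857×10^7 Pa = 28.57 MPa
Total = 93.26 + 544.9 + 28.57 = 666.74 MPa
Pore pressure P_p = 1000 kg/m³ × 9.80665 m/s² × 26191 m = 2.568×10^8 Pa = 256.8 MPa
Effective stress σ' = σ_v − P_p = 666.7 − 256.8 = 409.89 MPa = 0.40989 GPa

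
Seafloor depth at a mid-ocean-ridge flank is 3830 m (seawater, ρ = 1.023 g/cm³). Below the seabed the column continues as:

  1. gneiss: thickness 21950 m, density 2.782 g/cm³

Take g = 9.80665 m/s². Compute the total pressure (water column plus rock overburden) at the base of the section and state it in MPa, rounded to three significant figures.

seawater: 1023 kg/m³ × 9.80665 m/s² × 3830 m = 3.842×10^7 Pa = 38.42 MPa
gneiss: 2782 kg/m³ × 9.80665 m/s² × 21950 m = 5.988×10^8 Pa = 598.8 MPa
Total = 38.42 + 598.8 = 637.27 MPa

637 MPa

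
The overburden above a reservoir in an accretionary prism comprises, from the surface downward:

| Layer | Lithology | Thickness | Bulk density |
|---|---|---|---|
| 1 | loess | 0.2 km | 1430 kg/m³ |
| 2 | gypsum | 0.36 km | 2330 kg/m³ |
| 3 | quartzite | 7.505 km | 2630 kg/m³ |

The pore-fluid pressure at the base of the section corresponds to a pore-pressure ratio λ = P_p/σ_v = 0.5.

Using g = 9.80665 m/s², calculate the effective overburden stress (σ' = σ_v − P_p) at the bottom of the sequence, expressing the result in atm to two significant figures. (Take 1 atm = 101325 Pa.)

Overburden (lithostatic) stress σ_v:
loess: 1430 kg/m³ × 9.80665 m/s² × 200 m = 2.805×10^6 Pa = 2.805 MPa
gypsum: 2330 kg/m³ × 9.80665 m/s² × 360 m = 8.226×10^6 Pa = 8.226 MPa
quartzite: 2630 kg/m³ × 9.80665 m/s² × 7505 m = 1.936×10^8 Pa = 193.6 MPa
Total = 2.805 + 8.226 + 193.6 = 204.60 MPa
Pore pressure P_p = λ·σ_v = 0.5 × 204.6 MPa = 102.3 MPa
Effective stress σ' = σ_v − P_p = 204.6 − 102.3 = 102.30 MPa = 1009.6 atm

1000 atm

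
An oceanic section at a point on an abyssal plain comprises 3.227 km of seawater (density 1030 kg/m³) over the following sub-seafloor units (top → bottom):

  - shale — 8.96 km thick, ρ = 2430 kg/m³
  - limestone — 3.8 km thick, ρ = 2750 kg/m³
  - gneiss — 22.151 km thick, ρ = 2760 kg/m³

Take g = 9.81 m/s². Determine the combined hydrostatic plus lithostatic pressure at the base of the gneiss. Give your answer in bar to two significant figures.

9500 bar

seawater: 1030 kg/m³ × 9.81 m/s² × 3227 m = 3.261×10^7 Pa = 326.1 bar
shale: 2430 kg/m³ × 9.81 m/s² × 8960 m = 2.136×10^8 Pa = 2136 bar
limestone: 2750 kg/m³ × 9.81 m/s² × 3800 m = 1.025×10^8 Pa = 1025 bar
gneiss: 2760 kg/m³ × 9.81 m/s² × 22151 m = 5.998×10^8 Pa = 5998 bar
Total = 326.1 + 2136 + 1025 + 5998 = 9484.6 bar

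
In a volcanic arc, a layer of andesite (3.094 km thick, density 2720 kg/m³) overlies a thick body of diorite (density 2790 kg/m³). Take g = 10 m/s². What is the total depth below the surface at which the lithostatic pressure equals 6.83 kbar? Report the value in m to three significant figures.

Pressure at base of upper layers: 2720×10×3094 = 8.416×10^7 Pa = 0.8416 kbar
Remaining pressure to be supplied by diorite: 6.830×10^8 − 8.416×10^7 = 5.988×10^8 Pa
Additional depth in diorite = 5.988×10^8 Pa / (2790 kg/m³ × 10 m/s²) = 21464 m
Total depth = 3094 m + 21464 m = 24558 m

24600 m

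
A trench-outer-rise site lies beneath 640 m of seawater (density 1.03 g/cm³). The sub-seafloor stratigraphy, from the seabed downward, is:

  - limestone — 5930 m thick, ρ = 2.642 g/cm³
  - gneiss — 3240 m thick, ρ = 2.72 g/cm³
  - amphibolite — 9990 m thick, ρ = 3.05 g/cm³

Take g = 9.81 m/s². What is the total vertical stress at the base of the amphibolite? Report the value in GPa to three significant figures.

seawater: 1030 kg/m³ × 9.81 m/s² × 640 m = 6.467×10^6 Pa = 6.467×10^-3 GPa
limestone: 2642 kg/m³ × 9.81 m/s² × 5930 m = 1.537×10^8 Pa = 0.1537 GPa
gneiss: 2720 kg/m³ × 9.81 m/s² × 3240 m = 8.645×10^7 Pa = 0.08645 GPa
amphibolite: 3050 kg/m³ × 9.81 m/s² × 9990 m = 2.989×10^8 Pa = 0.2989 GPa
Total = 6.467×10^-3 + 0.1537 + 0.08645 + 0.2989 = 0.54552 GPa

0.546 GPa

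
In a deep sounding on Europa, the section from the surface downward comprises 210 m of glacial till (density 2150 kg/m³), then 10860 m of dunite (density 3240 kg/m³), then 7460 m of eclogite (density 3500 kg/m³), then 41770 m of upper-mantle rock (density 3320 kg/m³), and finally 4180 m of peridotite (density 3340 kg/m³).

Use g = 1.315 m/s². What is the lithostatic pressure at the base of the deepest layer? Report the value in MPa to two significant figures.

280 MPa

glacial till: 2150 kg/m³ × 1.315 m/s² × 210 m = 5.937×10^5 Pa = 0.5937 MPa
dunite: 3240 kg/m³ × 1.315 m/s² × 10860 m = 4.627×10^7 Pa = 46.27 MPa
eclogite: 3500 kg/m³ × 1.315 m/s² × 7460 m = 3.433×10^7 Pa = 34.33 MPa
upper-mantle rock: 3320 kg/m³ × 1.315 m/s² × 41770 m = 1.824×10^8 Pa = 182.4 MPa
peridotite: 3340 kg/m³ × 1.315 m/s² × 4180 m = 1.836×10^7 Pa = 18.36 MPa
Total = 0.5937 + 46.27 + 34.33 + 182.4 + 18.36 = 281.92 MPa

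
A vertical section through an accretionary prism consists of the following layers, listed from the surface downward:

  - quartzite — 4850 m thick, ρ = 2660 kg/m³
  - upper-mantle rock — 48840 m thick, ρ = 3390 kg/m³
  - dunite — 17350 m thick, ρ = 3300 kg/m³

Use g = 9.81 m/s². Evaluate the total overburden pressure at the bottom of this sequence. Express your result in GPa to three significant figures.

quartzite: 2660 kg/m³ × 9.81 m/s² × 4850 m = 1.266×10^8 Pa = 0.1266 GPa
upper-mantle rock: 3390 kg/m³ × 9.81 m/s² × 48840 m = 1.624×10^9 Pa = 1.624 GPa
dunite: 3300 kg/m³ × 9.81 m/s² × 17350 m = 5.617×10^8 Pa = 0.5617 GPa
Total = 0.1266 + 1.624 + 0.5617 = 2.3124 GPa

2.31 GPa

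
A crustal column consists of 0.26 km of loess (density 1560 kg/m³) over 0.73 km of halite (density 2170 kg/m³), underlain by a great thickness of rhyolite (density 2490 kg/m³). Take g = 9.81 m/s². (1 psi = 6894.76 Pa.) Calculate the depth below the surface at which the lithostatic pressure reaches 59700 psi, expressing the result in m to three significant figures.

17000 m

Pressure at base of upper layers: 1560×9.81×260 + 2170×9.81×730 = 1.952×10^7 Pa = 2831 psi
Remaining pressure to be supplied by rhyolite: 4.116×10^8 − 1.952×10^7 = 3.921×10^8 Pa
Additional depth in rhyolite = 3.921×10^8 Pa / (2490 kg/m³ × 9.81 m/s²) = 16052 m
Total depth = 990 m + 16052 m = 17042 m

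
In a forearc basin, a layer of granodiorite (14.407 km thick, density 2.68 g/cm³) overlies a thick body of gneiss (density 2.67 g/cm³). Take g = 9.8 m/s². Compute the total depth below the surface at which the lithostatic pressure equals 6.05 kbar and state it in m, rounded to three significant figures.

23100 m

Pressure at base of upper layers: 2680×9.8×14407 = 3.784×10^8 Pa = 3.784 kbar
Remaining pressure to be supplied by gneiss: 6.050×10^8 − 3.784×10^8 = 2.266×10^8 Pa
Additional depth in gneiss = 2.266×10^8 Pa / (2670 kg/m³ × 9.8 m/s²) = 8660.6 m
Total depth = 14407 m + 8660.6 m = 23068 m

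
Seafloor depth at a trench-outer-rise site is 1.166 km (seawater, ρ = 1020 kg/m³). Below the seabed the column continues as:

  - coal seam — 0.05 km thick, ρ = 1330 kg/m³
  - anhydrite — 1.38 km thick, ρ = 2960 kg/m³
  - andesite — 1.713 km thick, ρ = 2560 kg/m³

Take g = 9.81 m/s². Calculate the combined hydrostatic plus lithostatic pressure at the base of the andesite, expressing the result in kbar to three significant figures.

0.954 kbar

seawater: 1020 kg/m³ × 9.81 m/s² × 1166 m = 1.167×10^7 Pa = 0.1167 kbar
coal seam: 1330 kg/m³ × 9.81 m/s² × 50 m = 6.524×10^5 Pa = 6.524×10^-3 kbar
anhydrite: 2960 kg/m³ × 9.81 m/s² × 1380 m = 4.007×10^7 Pa = 0.4007 kbar
andesite: 2560 kg/m³ × 9.81 m/s² × 1713 m = 4.302×10^7 Pa = 0.4302 kbar
Total = 0.1167 + 6.524×10^-3 + 0.4007 + 0.4302 = 0.95411 kbar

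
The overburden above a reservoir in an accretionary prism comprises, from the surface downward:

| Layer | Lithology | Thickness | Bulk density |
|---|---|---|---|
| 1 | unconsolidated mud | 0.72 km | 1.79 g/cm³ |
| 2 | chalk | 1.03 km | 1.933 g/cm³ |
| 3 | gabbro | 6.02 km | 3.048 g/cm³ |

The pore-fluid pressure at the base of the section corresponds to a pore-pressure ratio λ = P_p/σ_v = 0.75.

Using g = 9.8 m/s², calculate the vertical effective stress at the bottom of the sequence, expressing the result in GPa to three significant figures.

0.0530 GPa

Overburden (lithostatic) stress σ_v:
unconsolidated mud: 1790 kg/m³ × 9.8 m/s² × 720 m = 1.263×10^7 Pa = 12.63 MPa
chalk: 1933 kg/m³ × 9.8 m/s² × 1030 m = 1.951×10^7 Pa = 19.51 MPa
gabbro: 3048 kg/m³ × 9.8 m/s² × 6020 m = 1.798×10^8 Pa = 179.8 MPa
Total = 12.63 + 19.51 + 179.8 = 211.96 MPa
Pore pressure P_p = λ·σ_v = 0.75 × 212.0 MPa = 159.0 MPa
Effective stress σ' = σ_v − P_p = 212.0 − 159.0 = 52.990 MPa = 0.052990 GPa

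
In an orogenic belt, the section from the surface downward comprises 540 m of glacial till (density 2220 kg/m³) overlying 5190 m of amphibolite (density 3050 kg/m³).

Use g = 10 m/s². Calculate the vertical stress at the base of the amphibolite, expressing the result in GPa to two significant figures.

0.17 GPa

glacial till: 2220 kg/m³ × 10 m/s² × 540 m = 1.199×10^7 Pa = 0.01199 GPa
amphibolite: 3050 kg/m³ × 10 m/s² × 5190 m = 1.583×10^8 Pa = 0.1583 GPa
Total = 0.01199 + 0.1583 = 0.17028 GPa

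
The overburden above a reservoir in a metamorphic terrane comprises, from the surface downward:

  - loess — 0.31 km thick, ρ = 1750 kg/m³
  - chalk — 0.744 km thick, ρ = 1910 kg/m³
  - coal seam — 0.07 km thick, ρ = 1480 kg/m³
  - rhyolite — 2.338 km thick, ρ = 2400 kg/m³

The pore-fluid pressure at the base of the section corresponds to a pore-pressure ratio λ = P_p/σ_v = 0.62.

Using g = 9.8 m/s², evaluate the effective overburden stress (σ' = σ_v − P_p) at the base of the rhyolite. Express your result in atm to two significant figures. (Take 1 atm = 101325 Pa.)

Overburden (lithostatic) stress σ_v:
loess: 1750 kg/m³ × 9.8 m/s² × 310 m = 5.316×10^6 Pa = 5.316 MPa
chalk: 1910 kg/m³ × 9.8 m/s² × 744 m = 1.393×10^7 Pa = 13.93 MPa
coal seam: 1480 kg/m³ × 9.8 m/s² × 70 m = 1.015×10^6 Pa = 1.015 MPa
rhyolite: 2400 kg/m³ × 9.8 m/s² × 2338 m = 5.499×10^7 Pa = 54.99 MPa
Total = 5.316 + 13.93 + 1.015 + 54.99 = 75.248 MPa
Pore pressure P_p = λ·σ_v = 0.62 × 75.25 MPa = 46.65 MPa
Effective stress σ' = σ_v − P_p = 75.25 − 46.65 = 28.594 MPa = 282.20 atm

280 atm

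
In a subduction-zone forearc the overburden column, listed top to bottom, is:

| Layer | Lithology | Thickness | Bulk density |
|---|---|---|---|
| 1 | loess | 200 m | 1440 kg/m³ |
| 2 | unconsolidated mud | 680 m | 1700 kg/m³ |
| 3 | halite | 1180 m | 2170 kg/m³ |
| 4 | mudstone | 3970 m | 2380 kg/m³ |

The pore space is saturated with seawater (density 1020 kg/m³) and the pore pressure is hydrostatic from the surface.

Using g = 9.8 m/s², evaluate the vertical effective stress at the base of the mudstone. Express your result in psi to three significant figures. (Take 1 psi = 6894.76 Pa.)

10400 psi

Overburden (lithostatic) stress σ_v:
loess: 1440 kg/m³ × 9.8 m/s² × 200 m = 2.822×10^6 Pa = 2.822 MPa
unconsolidated mud: 1700 kg/m³ × 9.8 m/s² × 680 m = 1.133×10^7 Pa = 11.33 MPa
halite: 2170 kg/m³ × 9.8 m/s² × 1180 m = 2.509×10^7 Pa = 25.09 MPa
mudstone: 2380 kg/m³ × 9.8 m/s² × 3970 m = 9.260×10^7 Pa = 92.60 MPa
Total = 2.822 + 11.33 + 25.09 + 92.60 = 131.84 MPa
Pore pressure P_p = 1020 kg/m³ × 9.8 m/s² × 6030 m = 6.028×10^7 Pa = 60.28 MPa
Effective stress σ' = σ_v − P_p = 131.8 − 60.28 = 71.565 MPa = 10380 psi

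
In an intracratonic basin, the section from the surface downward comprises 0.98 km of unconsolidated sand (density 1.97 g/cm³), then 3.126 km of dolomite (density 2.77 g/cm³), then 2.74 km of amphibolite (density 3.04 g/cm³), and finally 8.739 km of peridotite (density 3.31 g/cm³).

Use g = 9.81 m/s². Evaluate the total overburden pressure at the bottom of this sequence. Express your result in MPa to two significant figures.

unconsolidated sand: 1970 kg/m³ × 9.81 m/s² × 980 m = 1.894×10^7 Pa = 18.94 MPa
dolomite: 2770 kg/m³ × 9.81 m/s² × 3126 m = 8.494×10^7 Pa = 84.94 MPa
amphibolite: 3040 kg/m³ × 9.81 m/s² × 2740 m = 8.171×10^7 Pa = 81.71 MPa
peridotite: 3310 kg/m³ × 9.81 m/s² × 8739 m = 2.838×10^8 Pa = 283.8 MPa
Total = 18.94 + 84.94 + 81.71 + 283.8 = 469.36 MPa

470 MPa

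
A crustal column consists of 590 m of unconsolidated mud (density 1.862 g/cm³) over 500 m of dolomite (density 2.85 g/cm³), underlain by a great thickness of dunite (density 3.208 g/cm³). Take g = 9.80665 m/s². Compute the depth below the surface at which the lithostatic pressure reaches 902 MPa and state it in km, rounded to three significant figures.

Pressure at base of upper layers: 1862×9.80665×590 + 2850×9.80665×500 = 2.475×10^7 Pa = 24.75 MPa
Remaining pressure to be supplied by dunite: 9.020×10^8 − 2.475×10^7 = 8.773×10^8 Pa
Additional depth in dunite = 8.773×10^8 Pa / (3208 kg/m³ × 9.80665 m/s²) = 27885 m
Total depth = 1090 m + 27885 m = 28975 m
= 28.975 km

29.0 km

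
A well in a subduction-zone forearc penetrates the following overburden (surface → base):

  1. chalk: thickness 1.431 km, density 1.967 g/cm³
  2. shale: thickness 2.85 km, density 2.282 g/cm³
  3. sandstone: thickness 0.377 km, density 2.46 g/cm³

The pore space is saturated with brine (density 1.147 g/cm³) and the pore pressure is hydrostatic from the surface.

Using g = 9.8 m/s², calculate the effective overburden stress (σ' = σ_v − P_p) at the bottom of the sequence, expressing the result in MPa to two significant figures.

Overburden (lithostatic) stress σ_v:
chalk: 1967 kg/m³ × 9.8 m/s² × 1431 m = 2.758×10^7 Pa = 27.58 MPa
shale: 2282 kg/m³ × 9.8 m/s² × 2850 m = 6.374×10^7 Pa = 63.74 MPa
sandstone: 2460 kg/m³ × 9.8 m/s² × 377 m = 9.089×10^6 Pa = 9.089 MPa
Total = 27.58 + 63.74 + 9.089 = 100.41 MPa
Pore pressure P_p = 1147 kg/m³ × 9.8 m/s² × 4658 m = 5.236×10^7 Pa = 52.36 MPa
Effective stress σ' = σ_v − P_p = 100.4 − 52.36 = 48.051 MPa

48 MPa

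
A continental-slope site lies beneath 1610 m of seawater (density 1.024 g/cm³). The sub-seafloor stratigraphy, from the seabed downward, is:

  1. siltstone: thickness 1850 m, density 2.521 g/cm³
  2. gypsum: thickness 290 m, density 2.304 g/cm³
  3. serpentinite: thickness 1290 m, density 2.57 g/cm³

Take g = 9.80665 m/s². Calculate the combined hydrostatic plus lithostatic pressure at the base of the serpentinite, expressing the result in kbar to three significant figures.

seawater: 1024 kg/m³ × 9.80665 m/s² × 1610 m = 1.617×10^7 Pa = 0.1617 kbar
siltstone: 2521 kg/m³ × 9.80665 m/s² × 1850 m = 4.574×10^7 Pa = 0.4574 kbar
gypsum: 2304 kg/m³ × 9.80665 m/s² × 290 m = 6.552×10^6 Pa = 0.06552 kbar
serpentinite: 2570 kg/m³ × 9.80665 m/s² × 1290 m = 3.251×10^7 Pa = 0.3251 kbar
Total = 0.1617 + 0.4574 + 0.06552 + 0.3251 = 1.0097 kbar

1.01 kbar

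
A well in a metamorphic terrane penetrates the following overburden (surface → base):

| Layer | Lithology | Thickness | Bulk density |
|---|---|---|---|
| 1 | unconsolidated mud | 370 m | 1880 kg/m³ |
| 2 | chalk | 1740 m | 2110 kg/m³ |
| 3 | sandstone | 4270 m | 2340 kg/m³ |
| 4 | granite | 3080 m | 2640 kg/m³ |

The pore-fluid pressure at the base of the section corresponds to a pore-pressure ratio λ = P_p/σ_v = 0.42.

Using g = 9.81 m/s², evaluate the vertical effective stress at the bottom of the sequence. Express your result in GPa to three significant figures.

0.128 GPa

Overburden (lithostatic) stress σ_v:
unconsolidated mud: 1880 kg/m³ × 9.81 m/s² × 370 m = 6.824×10^6 Pa = 6.824 MPa
chalk: 2110 kg/m³ × 9.81 m/s² × 1740 m = 3.602×10^7 Pa = 36.02 MPa
sandstone: 2340 kg/m³ × 9.81 m/s² × 4270 m = 9.802×10^7 Pa = 98.02 MPa
granite: 2640 kg/m³ × 9.81 m/s² × 3080 m = 7.977×10^7 Pa = 79.77 MPa
Total = 6.824 + 36.02 + 98.02 + 79.77 = 220.63 MPa
Pore pressure P_p = λ·σ_v = 0.42 × 220.6 MPa = 92.66 MPa
Effective stress σ' = σ_v − P_p = 220.6 − 92.66 = 127.96 MPa = 0.12796 GPa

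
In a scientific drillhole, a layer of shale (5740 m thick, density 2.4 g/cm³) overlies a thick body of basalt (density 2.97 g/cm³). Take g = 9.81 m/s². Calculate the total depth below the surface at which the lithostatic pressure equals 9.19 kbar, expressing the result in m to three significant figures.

Pressure at base of upper layers: 2400×9.81×5740 = 1.351×10^8 Pa = 1.351 kbar
Remaining pressure to be supplied by basalt: 9.190×10^8 − 1.351×10^8 = 7.839×10^8 Pa
Additional depth in basalt = 7.839×10^8 Pa / (2970 kg/m³ × 9.81 m/s²) = 26904 m
Total depth = 5740 m + 26904 m = 32644 m

32600 m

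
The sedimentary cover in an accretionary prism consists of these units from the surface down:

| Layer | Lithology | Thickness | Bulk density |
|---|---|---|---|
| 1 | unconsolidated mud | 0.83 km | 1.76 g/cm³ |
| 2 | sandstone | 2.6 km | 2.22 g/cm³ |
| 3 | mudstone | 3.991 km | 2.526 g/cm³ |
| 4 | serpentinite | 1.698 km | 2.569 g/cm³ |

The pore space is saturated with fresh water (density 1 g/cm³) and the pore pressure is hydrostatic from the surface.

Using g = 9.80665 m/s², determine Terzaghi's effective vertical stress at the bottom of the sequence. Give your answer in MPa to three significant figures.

Overburden (lithostatic) stress σ_v:
unconsolidated mud: 1760 kg/m³ × 9.80665 m/s² × 830 m = 1.433×10^7 Pa = 14.33 MPa
sandstone: 2220 kg/m³ × 9.80665 m/s² × 2600 m = 5.660×10^7 Pa = 56.60 MPa
mudstone: 2526 kg/m³ × 9.80665 m/s² × 3991 m = 9.886×10^7 Pa = 98.86 MPa
serpentinite: 2569 kg/m³ × 9.80665 m/s² × 1698 m = 4.278×10^7 Pa = 42.78 MPa
Total = 14.33 + 56.60 + 98.86 + 42.78 = 212.57 MPa
Pore pressure P_p = 1000 kg/m³ × 9.80665 m/s² × 9119 m = 8.943×10^7 Pa = 89.43 MPa
Effective stress σ' = σ_v − P_p = 212.6 − 89.43 = 123.14 MPa

123 MPa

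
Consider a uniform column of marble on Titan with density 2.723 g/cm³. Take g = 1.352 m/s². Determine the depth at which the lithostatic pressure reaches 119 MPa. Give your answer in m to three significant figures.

h = P/(ρg) = 119 MPa / (2723 kg/m³ × 1.352 m/s²) = 1.190×10^8 Pa / 3681.5 Pa/m = 32324 m

32300 m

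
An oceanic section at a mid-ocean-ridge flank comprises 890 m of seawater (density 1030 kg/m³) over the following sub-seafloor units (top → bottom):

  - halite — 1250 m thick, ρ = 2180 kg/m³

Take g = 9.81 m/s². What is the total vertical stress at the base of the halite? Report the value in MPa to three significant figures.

35.7 MPa

seawater: 1030 kg/m³ × 9.81 m/s² × 890 m = 8.993×10^6 Pa = 8.993 MPa
halite: 2180 kg/m³ × 9.81 m/s² × 1250 m = 2.673×10^7 Pa = 26.73 MPa
Total = 8.993 + 26.73 = 35.725 MPa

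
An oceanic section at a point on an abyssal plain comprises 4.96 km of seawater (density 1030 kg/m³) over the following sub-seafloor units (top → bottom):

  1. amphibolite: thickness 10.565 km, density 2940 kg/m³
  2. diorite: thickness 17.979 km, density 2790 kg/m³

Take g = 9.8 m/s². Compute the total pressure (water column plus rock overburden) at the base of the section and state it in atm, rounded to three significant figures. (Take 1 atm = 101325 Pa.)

seawater: 1030 kg/m³ × 9.8 m/s² × 4960 m = 5.007×10^7 Pa = 494.1 atm
amphibolite: 2940 kg/m³ × 9.8 m/s² × 10565 m = 3.044×10^8 Pa = 3004 atm
diorite: 2790 kg/m³ × 9.8 m/s² × 17979 m = 4.916×10^8 Pa = 4852 atm
Total = 494.1 + 3004 + 4852 = 8349.8 atm

8350 atm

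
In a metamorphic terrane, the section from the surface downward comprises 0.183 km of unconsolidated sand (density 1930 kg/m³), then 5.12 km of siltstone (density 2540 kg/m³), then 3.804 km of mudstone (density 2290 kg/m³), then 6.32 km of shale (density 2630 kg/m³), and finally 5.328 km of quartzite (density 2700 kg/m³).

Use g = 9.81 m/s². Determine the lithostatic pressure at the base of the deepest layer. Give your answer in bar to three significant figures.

5210 bar

unconsolidated sand: 1930 kg/m³ × 9.81 m/s² × 183 m = 3.465×10^6 Pa = 34.65 bar
siltstone: 2540 kg/m³ × 9.81 m/s² × 5120 m = 1.276×10^8 Pa = 1276 bar
mudstone: 2290 kg/m³ × 9.81 m/s² × 3804 m = 8.546×10^7 Pa = 854.6 bar
shale: 2630 kg/m³ × 9.81 m/s² × 6320 m = 1.631×10^8 Pa = 1631 bar
quartzite: 2700 kg/m³ × 9.81 m/s² × 5328 m = 1.411×10^8 Pa = 1411 bar
Total = 34.65 + 1276 + 854.6 + 1631 + 1411 = 5206.8 bar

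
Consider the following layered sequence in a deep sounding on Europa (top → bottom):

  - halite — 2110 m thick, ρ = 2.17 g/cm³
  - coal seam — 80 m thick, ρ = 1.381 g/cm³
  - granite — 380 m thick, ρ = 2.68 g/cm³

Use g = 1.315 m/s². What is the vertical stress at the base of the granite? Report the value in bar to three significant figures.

75.1 bar

halite: 2170 kg/m³ × 1.315 m/s² × 2110 m = 6.021×10^6 Pa = 60.21 bar
coal seam: 1381 kg/m³ × 1.315 m/s² × 80 m = 1.453×10^5 Pa = 1.453 bar
granite: 2680 kg/m³ × 1.315 m/s² × 380 m = 1.339×10^6 Pa = 13.39 bar
Total = 60.21 + 1.453 + 13.39 = 75.055 bar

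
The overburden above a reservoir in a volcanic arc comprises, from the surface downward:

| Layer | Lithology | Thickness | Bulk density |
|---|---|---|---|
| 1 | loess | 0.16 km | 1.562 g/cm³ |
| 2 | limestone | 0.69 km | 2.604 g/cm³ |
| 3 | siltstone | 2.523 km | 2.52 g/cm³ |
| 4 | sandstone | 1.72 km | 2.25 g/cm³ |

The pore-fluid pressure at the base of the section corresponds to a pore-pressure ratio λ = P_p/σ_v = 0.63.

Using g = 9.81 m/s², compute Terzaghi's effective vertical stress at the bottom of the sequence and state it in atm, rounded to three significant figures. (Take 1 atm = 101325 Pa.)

Overburden (lithostatic) stress σ_v:
loess: 1562 kg/m³ × 9.81 m/s² × 160 m = 2.452×10^6 Pa = 2.452 MPa
limestone: 2604 kg/m³ × 9.81 m/s² × 690 m = 1.763×10^7 Pa = 17.63 MPa
siltstone: 2520 kg/m³ × 9.81 m/s² × 2523 m = 6.237×10^7 Pa = 62.37 MPa
sandstone: 2250 kg/m³ × 9.81 m/s² × 1720 m = 3.796×10^7 Pa = 37.96 MPa
Total = 2.452 + 17.63 + 62.37 + 37.96 = 120.41 MPa
Pore pressure P_p = λ·σ_v = 0.63 × 120.4 MPa = 75.86 MPa
Effective stress σ' = σ_v − P_p = 120.4 − 75.86 = 44.553 MPa = 439.71 atm

440 atm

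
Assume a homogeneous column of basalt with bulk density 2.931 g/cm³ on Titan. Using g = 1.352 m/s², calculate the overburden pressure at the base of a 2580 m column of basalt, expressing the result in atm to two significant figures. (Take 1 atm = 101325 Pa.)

100 atm

basalt: 2931 kg/m³ × 1.352 m/s² × 2580 m = 1.022×10^7 Pa = 100.9 atm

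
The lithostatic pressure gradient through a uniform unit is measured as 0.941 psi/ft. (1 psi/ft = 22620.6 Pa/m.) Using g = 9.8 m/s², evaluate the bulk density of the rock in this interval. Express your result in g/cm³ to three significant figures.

ρ = (dP/dz)/g = 0.941 psi/ft / 9.8 m/s² = 21286 Pa/m / 9.8 m/s² = 2172.0 kg/m³
= 2.172 g/cm³

2.17 g/cm³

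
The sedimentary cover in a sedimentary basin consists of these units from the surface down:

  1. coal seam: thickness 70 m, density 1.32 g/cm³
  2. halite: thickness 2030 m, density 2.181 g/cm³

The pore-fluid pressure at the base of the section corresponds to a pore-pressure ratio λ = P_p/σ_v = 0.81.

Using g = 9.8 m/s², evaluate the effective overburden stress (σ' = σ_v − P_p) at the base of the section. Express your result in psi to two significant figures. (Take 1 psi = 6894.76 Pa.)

Overburden (lithostatic) stress σ_v:
coal seam: 1320 kg/m³ × 9.8 m/s² × 70 m = 9.055×10^5 Pa = 0.9055 MPa
halite: 2181 kg/m³ × 9.8 m/s² × 2030 m = 4.339×10^7 Pa = 43.39 MPa
Total = 0.9055 + 43.39 = 44.294 MPa
Pore pressure P_p = λ·σ_v = 0.81 × 44.29 MPa = 35.88 MPa
Effective stress σ' = σ_v − P_p = 44.29 − 35.88 = 8.4159 MPa = 1220.6 psi

1200 psi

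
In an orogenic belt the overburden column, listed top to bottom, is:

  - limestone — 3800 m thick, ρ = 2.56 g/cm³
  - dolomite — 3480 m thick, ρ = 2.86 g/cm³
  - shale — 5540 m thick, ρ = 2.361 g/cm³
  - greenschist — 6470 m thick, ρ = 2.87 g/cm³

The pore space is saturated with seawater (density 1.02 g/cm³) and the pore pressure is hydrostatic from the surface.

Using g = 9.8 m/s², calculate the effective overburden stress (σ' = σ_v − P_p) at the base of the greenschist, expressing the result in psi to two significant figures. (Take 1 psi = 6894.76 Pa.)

45000 psi

Overburden (lithostatic) stress σ_v:
limestone: 2560 kg/m³ × 9.8 m/s² × 3800 m = 9.533×10^7 Pa = 95.33 MPa
dolomite: 2860 kg/m³ × 9.8 m/s² × 3480 m = 9.754×10^7 Pa = 97.54 MPa
shale: 2361 kg/m³ × 9.8 m/s² × 5540 m = 1.282×10^8 Pa = 128.2 MPa
greenschist: 2870 kg/m³ × 9.8 m/s² × 6470 m = 1.820×10^8 Pa = 182.0 MPa
Total = 95.33 + 97.54 + 128.2 + 182.0 = 503.03 MPa
Pore pressure P_p = 1020 kg/m³ × 9.8 m/s² × 19290 m = 1.928×10^8 Pa = 192.8 MPa
Effective stress σ' = σ_v − P_p = 503.0 − 192.8 = 310.21 MPa = 44992 psi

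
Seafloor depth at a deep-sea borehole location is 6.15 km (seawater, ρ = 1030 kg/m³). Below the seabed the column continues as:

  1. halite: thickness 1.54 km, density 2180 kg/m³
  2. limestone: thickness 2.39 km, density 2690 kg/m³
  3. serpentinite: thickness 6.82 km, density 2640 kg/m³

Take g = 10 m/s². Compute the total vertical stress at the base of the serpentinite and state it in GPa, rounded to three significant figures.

seawater: 1030 kg/m³ × 10 m/s² × 6150 m = 6.335×10^7 Pa = 0.06334 GPa
halite: 2180 kg/m³ × 10 m/s² × 1540 m = 3.357×10^7 Pa = 0.03357 GPa
limestone: 2690 kg/m³ × 10 m/s² × 2390 m = 6.429×10^7 Pa = 0.06429 GPa
serpentinite: 2640 kg/m³ × 10 m/s² × 6820 m = 1.800×10^8 Pa = 0.1800 GPa
Total = 0.06334 + 0.03357 + 0.06429 + 0.1800 = 0.34126 GPa

0.341 GPa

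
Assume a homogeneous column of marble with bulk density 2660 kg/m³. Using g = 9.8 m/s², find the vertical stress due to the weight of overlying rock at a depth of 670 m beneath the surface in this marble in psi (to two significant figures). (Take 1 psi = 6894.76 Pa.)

2500 psi

marble: 2660 kg/m³ × 9.8 m/s² × 670 m = 1.747×10^7 Pa = 2533 psi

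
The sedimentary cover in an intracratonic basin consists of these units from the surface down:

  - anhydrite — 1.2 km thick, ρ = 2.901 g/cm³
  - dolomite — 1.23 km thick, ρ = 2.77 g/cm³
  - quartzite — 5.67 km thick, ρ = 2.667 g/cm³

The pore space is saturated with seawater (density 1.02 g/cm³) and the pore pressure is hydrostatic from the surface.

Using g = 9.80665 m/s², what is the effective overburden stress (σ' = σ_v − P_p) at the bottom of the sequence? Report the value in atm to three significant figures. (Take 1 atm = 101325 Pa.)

Overburden (lithostatic) stress σ_v:
anhydrite: 2901 kg/m³ × 9.80665 m/s² × 1200 m = 3.414×10^7 Pa = 34.14 MPa
dolomite: 2770 kg/m³ × 9.80665 m/s² × 1230 m = 3.341×10^7 Pa = 33.41 MPa
quartzite: 2667 kg/m³ × 9.80665 m/s² × 5670 m = 1.483×10^8 Pa = 148.3 MPa
Total = 34.14 + 33.41 + 148.3 = 215.85 MPa
Pore pressure P_p = 1020 kg/m³ × 9.80665 m/s² × 8100 m = 8.102×10^7 Pa = 81.02 MPa
Effective stress σ' = σ_v − P_p = 215.8 − 81.02 = 134.82 MPa = 1330.6 atm

1330 atm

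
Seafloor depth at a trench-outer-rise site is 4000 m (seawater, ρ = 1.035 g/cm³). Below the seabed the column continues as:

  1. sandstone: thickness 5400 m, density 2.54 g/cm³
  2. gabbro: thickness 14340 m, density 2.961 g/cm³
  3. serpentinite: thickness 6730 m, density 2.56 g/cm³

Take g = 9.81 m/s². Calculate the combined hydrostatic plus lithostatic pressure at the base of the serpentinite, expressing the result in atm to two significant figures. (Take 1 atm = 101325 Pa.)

7500 atm

seawater: 1035 kg/m³ × 9.81 m/s² × 4000 m = 4.061×10^7 Pa = 400.8 atm
sandstone: 2540 kg/m³ × 9.81 m/s² × 5400 m = 1.346×10^8 Pa = 1328 atm
gabbro: 2961 kg/m³ × 9.81 m/s² × 14340 m = 4.165×10^8 Pa = 4111 atm
serpentinite: 2560 kg/m³ × 9.81 m/s² × 6730 m = 1.690×10^8 Pa = 1668 atm
Total = 400.8 + 1328 + 4111 + 1668 = 7507.7 atm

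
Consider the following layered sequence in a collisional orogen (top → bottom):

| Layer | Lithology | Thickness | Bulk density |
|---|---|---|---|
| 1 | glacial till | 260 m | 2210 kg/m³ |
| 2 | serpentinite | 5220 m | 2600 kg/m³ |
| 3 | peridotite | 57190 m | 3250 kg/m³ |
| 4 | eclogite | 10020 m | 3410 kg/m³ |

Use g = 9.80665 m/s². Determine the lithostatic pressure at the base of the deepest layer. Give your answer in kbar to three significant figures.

glacial till: 2210 kg/m³ × 9.80665 m/s² × 260 m = 5.635×10^6 Pa = 0.05635 kbar
serpentinite: 2600 kg/m³ × 9.80665 m/s² × 5220 m = 1.331×10^8 Pa = 1.331 kbar
peridotite: 3250 kg/m³ × 9.80665 m/s² × 57190 m = 1.823×10^9 Pa = 18.23 kbar
eclogite: 3410 kg/m³ × 9.80665 m/s² × 10020 m = 3.351×10^8 Pa = 3.351 kbar
Total = 0.05635 + 1.331 + 18.23 + 3.351 = 22.965 kbar

23.0 kbar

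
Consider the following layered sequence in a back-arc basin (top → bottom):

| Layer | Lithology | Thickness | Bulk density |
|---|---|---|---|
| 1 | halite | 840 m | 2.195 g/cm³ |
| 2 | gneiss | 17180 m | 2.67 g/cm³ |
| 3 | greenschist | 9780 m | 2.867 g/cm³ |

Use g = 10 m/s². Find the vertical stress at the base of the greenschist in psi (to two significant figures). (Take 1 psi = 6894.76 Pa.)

halite: 2195 kg/m³ × 10 m/s² × 840 m = 1.844×10^7 Pa = 2674 psi
gneiss: 2670 kg/m³ × 10 m/s² × 17180 m = 4.587×10^8 Pa = 66530 psi
greenschist: 2867 kg/m³ × 10 m/s² × 9780 m = 2.804×10^8 Pa = 40668 psi
Total = 2674 + 66530 + 40668 = 1.0987×10^5 psi

110000 psi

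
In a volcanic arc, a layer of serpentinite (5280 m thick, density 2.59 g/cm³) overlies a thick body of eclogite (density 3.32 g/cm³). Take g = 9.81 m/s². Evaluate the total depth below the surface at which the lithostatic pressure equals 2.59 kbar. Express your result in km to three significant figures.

9.11 km

Pressure at base of upper layers: 2590×9.81×5280 = 1.342×10^8 Pa = 1.342 kbar
Remaining pressure to be supplied by eclogite: 2.590×10^8 − 1.342×10^8 = 1.248×10^8 Pa
Additional depth in eclogite = 1.248×10^8 Pa / (3320 kg/m³ × 9.81 m/s²) = 3833.3 m
Total depth = 5280 m + 3833.3 m = 9113.3 m
= 9.1133 km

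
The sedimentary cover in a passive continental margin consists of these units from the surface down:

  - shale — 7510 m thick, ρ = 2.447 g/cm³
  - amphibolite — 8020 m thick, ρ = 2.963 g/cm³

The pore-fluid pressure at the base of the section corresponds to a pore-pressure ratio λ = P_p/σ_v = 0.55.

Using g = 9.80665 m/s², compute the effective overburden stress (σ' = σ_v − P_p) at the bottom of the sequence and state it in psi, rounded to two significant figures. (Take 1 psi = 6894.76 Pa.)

27000 psi

Overburden (lithostatic) stress σ_v:
shale: 2447 kg/m³ × 9.80665 m/s² × 7510 m = 1.802×10^8 Pa = 180.2 MPa
amphibolite: 2963 kg/m³ × 9.80665 m/s² × 8020 m = 2.330×10^8 Pa = 233.0 MPa
Total = 180.2 + 233.0 = 413.25 MPa
Pore pressure P_p = λ·σ_v = 0.55 × 413.3 MPa = 227.3 MPa
Effective stress σ' = σ_v − P_p = 413.3 − 227.3 = 185.96 MPa = 26972 psi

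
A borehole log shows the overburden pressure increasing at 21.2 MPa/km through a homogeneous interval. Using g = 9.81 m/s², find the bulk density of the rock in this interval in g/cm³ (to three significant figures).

2.16 g/cm³

ρ = (dP/dz)/g = 21.2 MPa/km / 9.81 m/s² = 21200 Pa/m / 9.81 m/s² = 2161.1 kg/m³
= 2.161 g/cm³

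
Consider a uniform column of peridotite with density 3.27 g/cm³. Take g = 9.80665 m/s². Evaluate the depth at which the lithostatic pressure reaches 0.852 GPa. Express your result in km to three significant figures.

h = P/(ρg) = 0.852 GPa / (3270 kg/m³ × 9.80665 m/s²) = 8.520×10^8 Pa / 32068 Pa/m = 26569 m
= 26.569 km

26.6 km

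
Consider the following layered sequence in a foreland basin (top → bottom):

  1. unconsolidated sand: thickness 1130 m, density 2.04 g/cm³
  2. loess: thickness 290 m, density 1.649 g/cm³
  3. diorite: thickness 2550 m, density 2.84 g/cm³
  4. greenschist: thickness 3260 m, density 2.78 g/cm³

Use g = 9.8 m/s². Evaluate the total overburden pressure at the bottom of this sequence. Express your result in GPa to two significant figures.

0.19 GPa

unconsolidated sand: 2040 kg/m³ × 9.8 m/s² × 1130 m = 2.259×10^7 Pa = 0.02259 GPa
loess: 1649 kg/m³ × 9.8 m/s² × 290 m = 4.686×10^6 Pa = 4.686×10^-3 GPa
diorite: 2840 kg/m³ × 9.8 m/s² × 2550 m = 7.097×10^7 Pa = 0.07097 GPa
greenschist: 2780 kg/m³ × 9.8 m/s² × 3260 m = 8.882×10^7 Pa = 0.08882 GPa
Total = 0.02259 + 4.686×10^-3 + 0.07097 + 0.08882 = 0.18706 GPa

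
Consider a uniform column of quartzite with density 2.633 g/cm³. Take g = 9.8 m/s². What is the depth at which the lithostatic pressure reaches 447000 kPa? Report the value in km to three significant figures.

h = P/(ρg) = 447000 kPa / (2633 kg/m³ × 9.8 m/s²) = 4.470×10^8 Pa / 25803 Pa/m = 17323 m
= 17.323 km

17.3 km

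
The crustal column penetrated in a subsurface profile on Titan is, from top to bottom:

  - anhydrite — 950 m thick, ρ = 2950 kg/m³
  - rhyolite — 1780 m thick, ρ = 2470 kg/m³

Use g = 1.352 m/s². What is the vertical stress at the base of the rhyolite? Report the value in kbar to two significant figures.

0.097 kbar

anhydrite: 2950 kg/m³ × 1.352 m/s² × 950 m = 3.789×10^6 Pa = 0.03789 kbar
rhyolite: 2470 kg/m³ × 1.352 m/s² × 1780 m = 5.944×10^6 Pa = 0.05944 kbar
Total = 0.03789 + 0.05944 = 0.097332 kbar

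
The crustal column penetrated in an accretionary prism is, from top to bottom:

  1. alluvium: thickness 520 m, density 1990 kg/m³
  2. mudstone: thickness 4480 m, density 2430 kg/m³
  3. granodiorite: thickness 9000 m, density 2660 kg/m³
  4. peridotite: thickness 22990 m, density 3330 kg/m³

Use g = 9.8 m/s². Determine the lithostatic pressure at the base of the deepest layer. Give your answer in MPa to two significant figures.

alluvium: 1990 kg/m³ × 9.8 m/s² × 520 m = 1.014×10^7 Pa = 10.14 MPa
mudstone: 2430 kg/m³ × 9.8 m/s² × 4480 m = 1.067×10^8 Pa = 106.7 MPa
granodiorite: 2660 kg/m³ × 9.8 m/s² × 9000 m = 2.346×10^8 Pa = 234.6 MPa
peridotite: 3330 kg/m³ × 9.8 m/s² × 22990 m = 7.503×10^8 Pa = 750.3 MPa
Total = 10.14 + 106.7 + 234.6 + 750.3 = 1101.7 MPa

1100 MPa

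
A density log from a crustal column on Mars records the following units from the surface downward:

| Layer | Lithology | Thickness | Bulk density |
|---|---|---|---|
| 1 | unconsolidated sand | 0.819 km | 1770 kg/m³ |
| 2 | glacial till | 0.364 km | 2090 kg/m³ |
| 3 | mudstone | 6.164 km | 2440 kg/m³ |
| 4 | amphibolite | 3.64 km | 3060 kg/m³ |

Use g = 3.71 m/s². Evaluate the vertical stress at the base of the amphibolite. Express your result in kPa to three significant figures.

unconsolidated sand: 1770 kg/m³ × 3.71 m/s² × 819 m = 5.378×10^6 Pa = 5378 kPa
glacial till: 2090 kg/m³ × 3.71 m/s² × 364 m = 2.822×10^6 Pa = 2822 kPa
mudstone: 2440 kg/m³ × 3.71 m/s² × 6164 m = 5.580×10^7 Pa = 55799 kPa
amphibolite: 3060 kg/m³ × 3.71 m/s² × 3640 m = 4.132×10^7 Pa = 41323 kPa
Total = 5378 + 2822 + 55799 + 41323 = 1.0532×10^5 kPa

105000 kPa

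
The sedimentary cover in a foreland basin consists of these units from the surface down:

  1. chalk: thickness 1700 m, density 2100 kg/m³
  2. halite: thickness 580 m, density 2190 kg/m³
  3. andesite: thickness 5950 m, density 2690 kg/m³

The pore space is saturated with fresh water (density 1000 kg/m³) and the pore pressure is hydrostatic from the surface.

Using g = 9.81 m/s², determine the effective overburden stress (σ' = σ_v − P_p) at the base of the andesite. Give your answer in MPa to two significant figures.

120 MPa

Overburden (lithostatic) stress σ_v:
chalk: 2100 kg/m³ × 9.81 m/s² × 1700 m = 3.502×10^7 Pa = 35.02 MPa
halite: 2190 kg/m³ × 9.81 m/s² × 580 m = 1.246×10^7 Pa = 12.46 MPa
andesite: 2690 kg/m³ × 9.81 m/s² × 5950 m = 1.570×10^8 Pa = 157.0 MPa
Total = 35.02 + 12.46 + 157.0 = 204.50 MPa
Pore pressure P_p = 1000 kg/m³ × 9.81 m/s² × 8230 m = 8.074×10^7 Pa = 80.74 MPa
Effective stress σ' = σ_v − P_p = 204.5 − 80.74 = 123.76 MPa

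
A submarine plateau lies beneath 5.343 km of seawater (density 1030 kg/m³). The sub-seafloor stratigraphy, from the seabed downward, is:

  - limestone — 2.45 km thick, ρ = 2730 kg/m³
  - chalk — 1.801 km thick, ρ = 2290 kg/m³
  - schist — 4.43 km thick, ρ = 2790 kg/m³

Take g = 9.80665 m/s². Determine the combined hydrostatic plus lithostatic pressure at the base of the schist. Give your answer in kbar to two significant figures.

seawater: 1030 kg/m³ × 9.80665 m/s² × 5343 m = 5.397×10^7 Pa = 0.5397 kbar
limestone: 2730 kg/m³ × 9.80665 m/s² × 2450 m = 6.559×10^7 Pa = 0.6559 kbar
chalk: 2290 kg/m³ × 9.80665 m/s² × 1801 m = 4.045×10^7 Pa = 0.4045 kbar
schist: 2790 kg/m³ × 9.80665 m/s² × 4430 m = 1.212×10^8 Pa = 1.212 kbar
Total = 0.5397 + 0.6559 + 0.4045 + 1.212 = 2.8121 kbar

2.8 kbar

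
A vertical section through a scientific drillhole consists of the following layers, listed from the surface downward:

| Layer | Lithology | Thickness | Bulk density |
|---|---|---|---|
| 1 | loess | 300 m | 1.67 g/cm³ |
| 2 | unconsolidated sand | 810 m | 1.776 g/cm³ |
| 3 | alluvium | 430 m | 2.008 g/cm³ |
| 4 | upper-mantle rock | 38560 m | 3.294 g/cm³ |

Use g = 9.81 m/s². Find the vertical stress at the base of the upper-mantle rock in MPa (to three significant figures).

loess: 1670 kg/m³ × 9.81 m/s² × 300 m = 4.915×10^6 Pa = 4.915 MPa
unconsolidated sand: 1776 kg/m³ × 9.81 m/s² × 810 m = 1.411×10^7 Pa = 14.11 MPa
alluvium: 2008 kg/m³ × 9.81 m/s² × 430 m = 8.470×10^6 Pa = 8.470 MPa
upper-mantle rock: 3294 kg/m³ × 9.81 m/s² × 38560 m = 1.246×10^9 Pa = 1246 MPa
Total = 4.915 + 14.11 + 8.470 + 1246 = 1273.5 MPa

1270 MPa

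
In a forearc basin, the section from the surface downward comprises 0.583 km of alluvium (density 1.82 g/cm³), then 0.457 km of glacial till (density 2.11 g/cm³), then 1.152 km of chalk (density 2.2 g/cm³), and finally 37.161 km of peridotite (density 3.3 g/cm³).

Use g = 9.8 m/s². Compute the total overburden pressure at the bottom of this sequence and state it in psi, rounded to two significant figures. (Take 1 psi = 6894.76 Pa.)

180000 psi

alluvium: 1820 kg/m³ × 9.8 m/s² × 583 m = 1.040×10^7 Pa = 1508 psi
glacial till: 2110 kg/m³ × 9.8 m/s² × 457 m = 9.450×10^6 Pa = 1371 psi
chalk: 2200 kg/m³ × 9.8 m/s² × 1152 m = 2.484×10^7 Pa = 3602 psi
peridotite: 3300 kg/m³ × 9.8 m/s² × 37161 m = 1.202×10^9 Pa = 1.743×10^5 psi
Total = 1508 + 1371 + 3602 + 1.743×10^5 = 1.8079×10^5 psi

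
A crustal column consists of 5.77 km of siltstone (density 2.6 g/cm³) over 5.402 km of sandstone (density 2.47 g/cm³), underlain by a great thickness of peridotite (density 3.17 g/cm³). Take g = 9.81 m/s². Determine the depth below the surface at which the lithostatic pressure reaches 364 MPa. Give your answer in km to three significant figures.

Pressure at base of upper layers: 2600×9.81×5770 + 2470×9.81×5402 = 2.781×10^8 Pa = 278.1 MPa
Remaining pressure to be supplied by peridotite: 3.640×10^8 − 2.781×10^8 = 8.594×10^7 Pa
Additional depth in peridotite = 8.594×10^7 Pa / (3170 kg/m³ × 9.81 m/s²) = 2763.4 m
Total depth = 11172 m + 2763.4 m = 13935 m
= 13.935 km

13.9 km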